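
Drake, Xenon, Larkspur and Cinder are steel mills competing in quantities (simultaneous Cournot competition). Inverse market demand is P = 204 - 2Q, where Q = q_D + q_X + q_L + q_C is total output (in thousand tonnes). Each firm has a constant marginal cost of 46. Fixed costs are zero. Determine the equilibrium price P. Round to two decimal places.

77.60

Each firm earns π_i = (204 - 2Q)q_i - 46q_i.
Setting ∂π_i/∂q_i = 0 with rivals' quantities fixed: 158 - 4q_i - 2·Σ_{j≠i} q_j = 0.
By symmetry each firm produces the same amount; substituting Σ_{j≠i} q_j = 3q_i yields q_i = 158/10 = 79/5.
Total output Q = 316/5, so price P = 204 - 2·(316/5) = 388/5.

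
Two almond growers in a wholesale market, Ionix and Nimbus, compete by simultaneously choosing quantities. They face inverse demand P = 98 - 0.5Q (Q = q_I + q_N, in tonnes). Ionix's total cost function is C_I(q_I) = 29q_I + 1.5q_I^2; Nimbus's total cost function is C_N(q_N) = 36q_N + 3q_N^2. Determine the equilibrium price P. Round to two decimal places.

Ionix's profit: π_I = (98 - 0.5Q)q_I - (29q_I + (3/2)q_I²). Setting ∂π_I/∂q_I = 0: 69 - 4q_I - (1/2)(q_N) = 0.
Nimbus's first-order condition: 62 - 7q_N - (1/2)(q_I) = 0.
Rearranging gives the reaction functions q_I = (69 - (1/2)q_N)/4 and q_N = (62 - (1/2)q_I)/7.
Substituting one into the other gives q_I = 1808/111 and q_N = 854/111.
Total output Q = 23.9820, so price P = 98 - (1/2)·23.9820 = 86.0090.

86.01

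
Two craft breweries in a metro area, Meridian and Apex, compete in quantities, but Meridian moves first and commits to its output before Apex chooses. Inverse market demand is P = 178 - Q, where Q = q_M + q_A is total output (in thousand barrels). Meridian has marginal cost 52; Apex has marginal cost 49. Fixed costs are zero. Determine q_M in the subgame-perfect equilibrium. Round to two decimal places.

61.50

Solve by backward induction. Given q_M, the follower Apex maximises π_A = (178 - q_M - q_A)q_A - 49q_A.
Setting the follower's marginal profit to zero, 129 - q_M - 2q_A = 0, i.e. q_A = (129 - q_M)/2.
The leader anticipates this reaction. Substituting into P = 178 - Q gives P = 227/2 - (1/2)q_M, so π_M = (227/2 - (1/2)q_M)q_M - 52q_M.
Maximising: ∂π_M/∂q_M = 123/2 - q_M = 0, giving q_M = 123/2.
Then q_A = (129 - 123/2)/2 = 135/4.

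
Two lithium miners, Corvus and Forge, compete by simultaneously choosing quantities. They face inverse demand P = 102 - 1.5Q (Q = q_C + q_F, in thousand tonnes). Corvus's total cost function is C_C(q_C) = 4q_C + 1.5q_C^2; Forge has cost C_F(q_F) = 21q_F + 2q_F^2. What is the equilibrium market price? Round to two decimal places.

Corvus's profit: π_C = (102 - 1.5Q)q_C - (4q_C + (3/2)q_C²). Setting ∂π_C/∂q_C = 0: 98 - 6q_C - (3/2)(q_F) = 0.
Forge's first-order condition: 81 - 7q_F - (3/2)(q_C) = 0.
Best responses: q_C = (98 - (3/2)q_F)/6, q_F = (81 - (3/2)q_C)/7.
Solving the pair: q_C = 14.2013, q_F = 452/53.
Total output Q = 22.7296, so price P = 102 - (3/2)·22.7296 = 67.9057.

67.91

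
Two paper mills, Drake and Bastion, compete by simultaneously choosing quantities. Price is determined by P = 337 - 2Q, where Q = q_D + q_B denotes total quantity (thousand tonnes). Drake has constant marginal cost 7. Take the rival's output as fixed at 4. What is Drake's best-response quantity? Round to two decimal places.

With the rival's output fixed at 4, Drake's profit is π_D = (337 - 2·4 - 2q_D)q_D - (7q_D) = (329 - 2q_D)q_D - (7q_D).
∂π_D/∂q_D = 322 - 4q_D = 0, so q_D = 161/2.

80.50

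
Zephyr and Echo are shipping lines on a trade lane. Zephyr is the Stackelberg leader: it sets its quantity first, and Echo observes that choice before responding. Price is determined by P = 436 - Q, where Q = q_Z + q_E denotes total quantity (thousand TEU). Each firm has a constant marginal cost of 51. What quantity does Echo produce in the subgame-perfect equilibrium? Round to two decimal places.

96.25

The follower Echo best-responds to any q_Z: π_E = (436 - Q)q_E - 51q_E.
Follower FOC: 385 - q_Z - 2q_E = 0, so q_E(q_Z) = (385 - q_Z)/2.
Zephyr substitutes q_E(q_Z) into its own profit: π_Z = q_Z(436 - q_Z - (385 - q_Z)/2) - 51q_Z = (487/2 - (1/2)q_Z)q_Z - 51q_Z.
Leader FOC: 385/2 - q_Z = 0, so q_Z = 385/2.
Then q_E = (385 - 385/2)/2 = 385/4.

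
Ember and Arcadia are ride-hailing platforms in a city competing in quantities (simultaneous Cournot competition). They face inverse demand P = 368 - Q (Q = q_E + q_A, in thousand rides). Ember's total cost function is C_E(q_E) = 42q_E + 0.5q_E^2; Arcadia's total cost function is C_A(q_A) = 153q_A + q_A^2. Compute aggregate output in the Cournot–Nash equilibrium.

Ember's profit: π_E = (368 - Q)q_E - (42q_E + (1/2)q_E²). Setting ∂π_E/∂q_E = 0: 326 - 3q_E - (q_A) = 0.
Arcadia's first-order condition: 215 - 4q_A - (q_E) = 0.
Rearranging gives the reaction functions q_E = (326 - q_A)/3 and q_A = (215 - q_E)/4.
Solving the pair: q_E = 99, q_A = 29.
Total output Q = 99 + 29 = 128.

128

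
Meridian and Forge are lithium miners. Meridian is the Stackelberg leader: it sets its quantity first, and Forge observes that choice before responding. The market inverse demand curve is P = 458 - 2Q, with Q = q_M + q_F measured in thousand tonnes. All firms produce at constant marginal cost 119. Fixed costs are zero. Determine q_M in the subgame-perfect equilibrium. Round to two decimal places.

84.75

The follower Forge best-responds to any q_M: π_F = (458 - 2Q)q_F - 119q_F.
∂π_F/∂q_F = 339 - 2q_M - 4q_F = 0 gives the reaction function q_F = (339 - 2q_M)/4.
Meridian substitutes q_F(q_M) into its own profit: π_M = q_M(458 - 2q_M - (339 - 2q_M)/2) - 119q_M = (577/2 - q_M)q_M - 119q_M.
The leader's first-order condition 339/2 - 2q_M = 0 yields q_M = 339/4.
Then q_F = (339 - 2·(339/4))/4 = 339/8.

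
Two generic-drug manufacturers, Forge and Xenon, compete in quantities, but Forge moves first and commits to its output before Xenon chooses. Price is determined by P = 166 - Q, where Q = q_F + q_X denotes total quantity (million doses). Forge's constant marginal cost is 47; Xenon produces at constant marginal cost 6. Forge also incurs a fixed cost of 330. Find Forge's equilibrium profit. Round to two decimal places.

430.50

Solve by backward induction. Given q_F, the follower Xenon maximises π_X = (166 - q_F - q_X)q_X - 6q_X.
Follower FOC: 160 - q_F - 2q_X = 0, so q_X(q_F) = (160 - q_F)/2.
Forge substitutes q_X(q_F) into its own profit: π_F = q_F(166 - q_F - (160 - q_F)/2) - 47q_F = (86 - (1/2)q_F)q_F - 47q_F.
Leader FOC: 39 - q_F = 0, so q_F = 39.
Then q_X = (160 - 39)/2 = 121/2.
Price P = 166 - 199/2 = 133/2.
Forge's profit: (133/2 - 47)·39 - 330 = 861/2.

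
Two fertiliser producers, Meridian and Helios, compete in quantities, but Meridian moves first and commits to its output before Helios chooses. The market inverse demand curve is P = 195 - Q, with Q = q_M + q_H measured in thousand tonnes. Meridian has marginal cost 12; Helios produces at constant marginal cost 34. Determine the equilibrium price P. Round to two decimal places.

63.25

Solve by backward induction. Given q_M, the follower Helios maximises π_H = (195 - q_M - q_H)q_H - 34q_H.
Setting the follower's marginal profit to zero, 161 - q_M - 2q_H = 0, i.e. q_H = (161 - q_M)/2.
Meridian substitutes q_H(q_M) into its own profit: π_M = q_M(195 - q_M - (161 - q_M)/2) - 12q_M = (229/2 - (1/2)q_M)q_M - 12q_M.
Maximising: ∂π_M/∂q_M = 205/2 - q_M = 0, giving q_M = 205/2.
Then q_H = (161 - 205/2)/2 = 117/4.
Total output Q = 527/4, so price P = 195 - 527/4 = 253/4.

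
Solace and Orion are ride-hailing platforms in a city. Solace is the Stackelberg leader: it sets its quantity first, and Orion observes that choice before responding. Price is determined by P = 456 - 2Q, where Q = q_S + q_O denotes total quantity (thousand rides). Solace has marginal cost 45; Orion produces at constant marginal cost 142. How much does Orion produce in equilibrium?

The follower Orion best-responds to any q_S: π_O = (456 - 2Q)q_O - 142q_O.
∂π_O/∂q_O = 314 - 2q_S - 4q_O = 0 gives the reaction function q_O = (314 - 2q_S)/4.
Solace substitutes q_O(q_S) into its own profit: π_S = q_S(456 - 2q_S - (314 - 2q_S)/2) - 45q_S = (299 - q_S)q_S - 45q_S.
Maximising: ∂π_S/∂q_S = 254 - 2q_S = 0, giving q_S = 127.
Then q_O = (314 - 2·127)/4 = 15.

15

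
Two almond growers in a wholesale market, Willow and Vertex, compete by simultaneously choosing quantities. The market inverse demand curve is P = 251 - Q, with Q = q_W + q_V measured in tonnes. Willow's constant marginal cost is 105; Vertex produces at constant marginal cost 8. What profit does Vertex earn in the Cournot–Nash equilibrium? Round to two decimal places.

Willow's profit: π_W = (251 - Q)q_W - (105q_W). Setting ∂π_W/∂q_W = 0: 146 - 2q_W - (q_V) = 0.
Vertex's first-order condition: 243 - 2q_V - (q_W) = 0.
Best responses: q_W = (146 - q_V)/2, q_V = (243 - q_W)/2.
Solving the pair: q_W = 49/3, q_V = 340/3.
Price P = 251 - 389/3 = 364/3.
Vertex's profit: (364/3 - 8)·(340/3) = 12844.4444.

12844.44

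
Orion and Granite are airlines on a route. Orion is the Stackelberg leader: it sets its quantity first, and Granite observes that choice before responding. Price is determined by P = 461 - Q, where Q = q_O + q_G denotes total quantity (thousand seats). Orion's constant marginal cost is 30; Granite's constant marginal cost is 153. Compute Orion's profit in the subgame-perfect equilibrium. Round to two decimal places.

The follower Granite best-responds to any q_O: π_G = (461 - Q)q_G - 153q_G.
Setting the follower's marginal profit to zero, 308 - q_O - 2q_G = 0, i.e. q_G = (308 - q_O)/2.
Orion substitutes q_G(q_O) into its own profit: π_O = q_O(461 - q_O - (308 - q_O)/2) - 30q_O = (307 - (1/2)q_O)q_O - 30q_O.
The leader's first-order condition 277 - q_O = 0 yields q_O = 277.
Then q_G = (308 - 277)/2 = 31/2.
Price P = 461 - 585/2 = 337/2.
Orion's profit: (337/2 - 30)·277 = 38364.5000.

38364.50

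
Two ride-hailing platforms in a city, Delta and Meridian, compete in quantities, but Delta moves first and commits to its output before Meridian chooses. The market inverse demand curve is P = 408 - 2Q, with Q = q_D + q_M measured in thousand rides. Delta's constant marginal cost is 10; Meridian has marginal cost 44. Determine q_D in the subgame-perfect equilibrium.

Solve by backward induction. Given q_D, the follower Meridian maximises π_M = (408 - 2q_D - 2q_M)q_M - 44q_M.
Setting the follower's marginal profit to zero, 364 - 2q_D - 4q_M = 0, i.e. q_M = (364 - 2q_D)/4.
Delta substitutes q_M(q_D) into its own profit: π_D = q_D(408 - 2q_D - (364 - 2q_D)/2) - 10q_D = (226 - q_D)q_D - 10q_D.
Leader FOC: 216 - 2q_D = 0, so q_D = 108.
Then q_M = (364 - 2·108)/4 = 37.

108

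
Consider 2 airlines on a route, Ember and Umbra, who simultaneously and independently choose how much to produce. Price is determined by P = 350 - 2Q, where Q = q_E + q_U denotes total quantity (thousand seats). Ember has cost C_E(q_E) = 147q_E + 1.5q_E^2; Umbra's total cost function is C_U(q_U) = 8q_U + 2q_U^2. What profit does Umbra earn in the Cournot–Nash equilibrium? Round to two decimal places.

Ember's profit: π_E = (350 - 2Q)q_E - (147q_E + (3/2)q_E²). Setting ∂π_E/∂q_E = 0: 203 - 7q_E - 2(q_U) = 0.
Umbra's first-order condition: 342 - 8q_U - 2(q_E) = 0.
Rearranging gives the reaction functions q_E = (203 - 2q_U)/7 and q_U = (342 - 2q_E)/8.
Solving the pair: q_E = 235/13, q_U = 497/13.
Price P = 350 - 2·(732/13) = 237.3846.
Umbra's profit: 237.3846·(497/13) - 8·(497/13) - 2(497/13)² = 5846.3669.

5846.37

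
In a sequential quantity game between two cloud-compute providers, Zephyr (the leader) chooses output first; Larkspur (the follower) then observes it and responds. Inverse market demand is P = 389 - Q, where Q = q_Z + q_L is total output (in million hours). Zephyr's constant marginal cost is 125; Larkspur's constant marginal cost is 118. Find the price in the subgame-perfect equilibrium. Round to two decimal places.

189.25

Solve by backward induction. Given q_Z, the follower Larkspur maximises π_L = (389 - q_Z - q_L)q_L - 118q_L.
∂π_L/∂q_L = 271 - q_Z - 2q_L = 0 gives the reaction function q_L = (271 - q_Z)/2.
Zephyr substitutes q_L(q_Z) into its own profit: π_Z = q_Z(389 - q_Z - (271 - q_Z)/2) - 125q_Z = (507/2 - (1/2)q_Z)q_Z - 125q_Z.
Leader FOC: 257/2 - q_Z = 0, so q_Z = 257/2.
Then q_L = (271 - 257/2)/2 = 285/4.
Total output Q = 799/4, so price P = 389 - 799/4 = 757/4.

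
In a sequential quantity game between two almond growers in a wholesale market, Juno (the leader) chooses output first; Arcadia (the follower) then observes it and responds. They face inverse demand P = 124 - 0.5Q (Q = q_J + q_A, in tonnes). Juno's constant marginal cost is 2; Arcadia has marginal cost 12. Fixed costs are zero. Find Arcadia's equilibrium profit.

The follower Arcadia best-responds to any q_J: π_A = (124 - 0.5Q)q_A - 12q_A.
Setting the follower's marginal profit to zero, 112 - (1/2)q_J - q_A = 0, i.e. q_A = (112 - (1/2)q_J).
The leader anticipates this reaction. Substituting into P = 124 - 0.5Q gives P = 68 - (1/4)q_J, so π_J = (68 - (1/4)q_J)q_J - 2q_J.
Leader FOC: 66 - (1/2)q_J = 0, so q_J = 132.
Then q_A = (112 - (1/2)·132) = 46.
Price P = 124 - (1/2)·178 = 35.
Arcadia's profit: (35 - 12)·46 = 1058.

1058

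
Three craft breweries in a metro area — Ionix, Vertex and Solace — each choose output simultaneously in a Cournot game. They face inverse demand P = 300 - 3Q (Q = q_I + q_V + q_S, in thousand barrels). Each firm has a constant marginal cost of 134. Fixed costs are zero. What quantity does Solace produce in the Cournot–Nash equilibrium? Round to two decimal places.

Each firm earns π_i = (300 - 3Q)q_i - 134q_i.
First-order condition (treating rivals' output as given): 166 - 6q_i - 3·Σ_{j≠i} q_j = 0.
With identical firms every q_j equals q_i, so Σ_{j≠i} q_j = 2q_i and 166 = 12q_i, giving q_i = 83/6.

13.83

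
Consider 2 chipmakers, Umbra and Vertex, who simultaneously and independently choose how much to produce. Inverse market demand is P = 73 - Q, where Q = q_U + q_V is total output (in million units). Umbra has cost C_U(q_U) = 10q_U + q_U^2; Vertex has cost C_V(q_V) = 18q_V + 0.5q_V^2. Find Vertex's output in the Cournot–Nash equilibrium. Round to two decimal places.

Umbra's profit: π_U = (73 - Q)q_U - (10q_U + q_U²). Setting ∂π_U/∂q_U = 0: 63 - 4q_U - (q_V) = 0.
Vertex's profit: π_V = (73 - Q)q_V - (18q_V + (1/2)q_V²). Setting ∂π_V/∂q_V = 0: 55 - 3q_V - (q_U) = 0.
Best responses: q_U = (63 - q_V)/4, q_V = (55 - q_U)/3.
Substituting one into the other gives q_U = 134/11 and q_V = 157/11.

14.27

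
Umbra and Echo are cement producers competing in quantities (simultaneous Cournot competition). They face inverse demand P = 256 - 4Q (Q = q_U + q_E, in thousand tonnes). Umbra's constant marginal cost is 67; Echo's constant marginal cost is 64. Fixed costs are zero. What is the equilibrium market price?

Umbra's profit: π_U = (256 - 4Q)q_U - (67q_U). Setting ∂π_U/∂q_U = 0: 189 - 8q_U - 4(q_E) = 0.
Echo's first-order condition: 192 - 8q_E - 4(q_U) = 0.
So q_U = (189 - 4q_E)/8 and q_E = (192 - 4q_U)/8.
Substituting one into the other gives q_U = 31/2 and q_E = 65/4.
Total output Q = 127/4, so price P = 256 - 4·(127/4) = 129.

129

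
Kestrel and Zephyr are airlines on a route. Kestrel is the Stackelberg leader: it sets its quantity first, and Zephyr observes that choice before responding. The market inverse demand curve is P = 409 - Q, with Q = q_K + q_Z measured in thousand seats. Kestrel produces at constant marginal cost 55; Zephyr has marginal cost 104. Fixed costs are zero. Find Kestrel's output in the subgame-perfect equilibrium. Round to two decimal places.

Solve by backward induction. Given q_K, the follower Zephyr maximises π_Z = (409 - q_K - q_Z)q_Z - 104q_Z.
Setting the follower's marginal profit to zero, 305 - q_K - 2q_Z = 0, i.e. q_Z = (305 - q_K)/2.
The leader anticipates this reaction. Substituting into P = 409 - Q gives P = 513/2 - (1/2)q_K, so π_K = (513/2 - (1/2)q_K)q_K - 55q_K.
The leader's first-order condition 403/2 - q_K = 0 yields q_K = 403/2.
Then q_Z = (305 - 403/2)/2 = 207/4.

201.50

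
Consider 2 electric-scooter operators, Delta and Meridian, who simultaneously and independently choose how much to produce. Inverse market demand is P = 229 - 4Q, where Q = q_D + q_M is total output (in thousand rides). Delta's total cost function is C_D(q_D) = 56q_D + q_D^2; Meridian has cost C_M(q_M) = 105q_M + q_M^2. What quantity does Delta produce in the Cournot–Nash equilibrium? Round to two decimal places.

Delta's profit: π_D = (229 - 4Q)q_D - (56q_D + q_D²). Setting ∂π_D/∂q_D = 0: 173 - 10q_D - 4(q_M) = 0.
Meridian's first-order condition: 124 - 10q_M - 4(q_D) = 0.
Best responses: q_D = (173 - 4q_M)/10, q_M = (124 - 4q_D)/10.
Substituting one into the other gives q_D = 617/42 and q_M = 137/21.

14.69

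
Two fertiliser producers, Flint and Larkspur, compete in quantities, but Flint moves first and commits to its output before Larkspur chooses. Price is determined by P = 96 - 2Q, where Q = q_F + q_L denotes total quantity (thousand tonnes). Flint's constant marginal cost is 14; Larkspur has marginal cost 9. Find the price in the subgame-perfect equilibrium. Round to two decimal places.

The follower Larkspur best-responds to any q_F: π_L = (96 - 2Q)q_L - 9q_L.
Follower FOC: 87 - 2q_F - 4q_L = 0, so q_L(q_F) = (87 - 2q_F)/4.
Flint substitutes q_L(q_F) into its own profit: π_F = q_F(96 - 2q_F - (87 - 2q_F)/2) - 14q_F = (105/2 - q_F)q_F - 14q_F.
Leader FOC: 77/2 - 2q_F = 0, so q_F = 77/4.
Then q_L = (87 - 2·(77/4))/4 = 97/8.
Total output Q = 251/8, so price P = 96 - 2·(251/8) = 133/4.

33.25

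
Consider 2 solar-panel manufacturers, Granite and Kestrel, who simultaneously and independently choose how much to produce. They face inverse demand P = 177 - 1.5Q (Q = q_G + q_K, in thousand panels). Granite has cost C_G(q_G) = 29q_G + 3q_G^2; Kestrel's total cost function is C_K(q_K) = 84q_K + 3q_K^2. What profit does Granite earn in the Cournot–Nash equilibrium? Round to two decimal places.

Granite's profit: π_G = (177 - 1.5Q)q_G - (29q_G + 3q_G²). Setting ∂π_G/∂q_G = 0: 148 - 9q_G - (3/2)(q_K) = 0.
Kestrel's first-order condition: 93 - 9q_K - (3/2)(q_G) = 0.
So q_G = (148 - (3/2)q_K)/9 and q_K = (93 - (3/2)q_G)/9.
Substituting one into the other gives q_G = 106/7 and q_K = 164/21.
Price P = 177 - (3/2)·(482/21) = 998/7.
Granite's profit: (998/7)·(106/7) - 29·(106/7) - 3(106/7)² = 1031.8776.

1031.88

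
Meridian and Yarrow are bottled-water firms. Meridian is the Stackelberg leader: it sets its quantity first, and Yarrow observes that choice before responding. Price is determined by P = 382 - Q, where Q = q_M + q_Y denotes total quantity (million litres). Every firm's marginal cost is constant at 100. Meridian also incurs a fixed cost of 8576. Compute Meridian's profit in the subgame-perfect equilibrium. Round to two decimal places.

Solve by backward induction. Given q_M, the follower Yarrow maximises π_Y = (382 - q_M - q_Y)q_Y - 100q_Y.
Setting the follower's marginal profit to zero, 282 - q_M - 2q_Y = 0, i.e. q_Y = (282 - q_M)/2.
Meridian substitutes q_Y(q_M) into its own profit: π_M = q_M(382 - q_M - (282 - q_M)/2) - 100q_M = (241 - (1/2)q_M)q_M - 100q_M.
Leader FOC: 141 - q_M = 0, so q_M = 141.
Then q_Y = (282 - 141)/2 = 141/2.
Price P = 382 - 423/2 = 341/2.
Meridian's profit: (341/2 - 100)·141 - 8576 = 1364.5000.

1364.50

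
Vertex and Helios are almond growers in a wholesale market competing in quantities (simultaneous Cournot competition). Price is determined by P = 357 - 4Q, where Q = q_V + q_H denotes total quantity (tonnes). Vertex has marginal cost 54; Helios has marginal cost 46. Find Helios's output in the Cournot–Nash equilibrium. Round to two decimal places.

Vertex's profit: π_V = (357 - 4Q)q_V - (54q_V). Setting ∂π_V/∂q_V = 0: 303 - 8q_V - 4(q_H) = 0.
Helios's profit: π_H = (357 - 4Q)q_H - (46q_H). Setting ∂π_H/∂q_H = 0: 311 - 8q_H - 4(q_V) = 0.
So q_V = (303 - 4q_H)/8 and q_H = (311 - 4q_V)/8.
Substituting one into the other gives q_V = 295/12 and q_H = 319/12.

26.58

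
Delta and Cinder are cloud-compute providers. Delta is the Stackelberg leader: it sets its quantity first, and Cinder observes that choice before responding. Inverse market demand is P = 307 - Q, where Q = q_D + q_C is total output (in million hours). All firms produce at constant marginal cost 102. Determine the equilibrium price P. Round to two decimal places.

153.25

The follower Cinder best-responds to any q_D: π_C = (307 - Q)q_C - 102q_C.
Follower FOC: 205 - q_D - 2q_C = 0, so q_C(q_D) = (205 - q_D)/2.
The leader anticipates this reaction. Substituting into P = 307 - Q gives P = 409/2 - (1/2)q_D, so π_D = (409/2 - (1/2)q_D)q_D - 102q_D.
Maximising: ∂π_D/∂q_D = 205/2 - q_D = 0, giving q_D = 205/2.
Then q_C = (205 - 205/2)/2 = 205/4.
Total output Q = 615/4, so price P = 307 - 615/4 = 613/4.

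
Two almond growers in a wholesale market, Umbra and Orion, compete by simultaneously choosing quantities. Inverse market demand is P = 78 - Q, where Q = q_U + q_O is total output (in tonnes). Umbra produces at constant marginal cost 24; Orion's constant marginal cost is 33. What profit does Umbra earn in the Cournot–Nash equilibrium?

441

Umbra's profit: π_U = (78 - Q)q_U - (24q_U). Setting ∂π_U/∂q_U = 0: 54 - 2q_U - (q_O) = 0.
Orion's first-order condition: 45 - 2q_O - (q_U) = 0.
So q_U = (54 - q_O)/2 and q_O = (45 - q_U)/2.
Substituting one into the other gives q_U = 21 and q_O = 12.
Price P = 78 - 33 = 45.
Umbra's profit: (45 - 24)·21 = 441.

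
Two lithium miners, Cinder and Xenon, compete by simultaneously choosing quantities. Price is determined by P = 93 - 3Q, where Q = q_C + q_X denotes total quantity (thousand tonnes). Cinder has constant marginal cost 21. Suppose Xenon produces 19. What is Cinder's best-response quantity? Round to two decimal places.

With the rival's output fixed at 19, Cinder's profit is π_C = (93 - 3·19 - 3q_C)q_C - (21q_C) = (36 - 3q_C)q_C - (21q_C).
∂π_C/∂q_C = 15 - 6q_C = 0, so q_C = 5/2.

2.50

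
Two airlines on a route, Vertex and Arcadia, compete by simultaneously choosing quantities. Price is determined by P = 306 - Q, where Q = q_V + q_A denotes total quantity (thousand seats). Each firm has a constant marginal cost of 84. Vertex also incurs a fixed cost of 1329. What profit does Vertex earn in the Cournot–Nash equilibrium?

A representative firm's profit is π_i = q_i(306 - Q) - 84q_i.
First-order condition (treating rivals' output as given): 222 - 2q_i - q_j = 0.
By symmetry each firm produces the same amount; substituting q_j = q_i yields q_i = 222/3 = 74.
Price P = 306 - 148 = 158.
Vertex's profit: (158 - 84)·74 - 1329 = 4147.

4147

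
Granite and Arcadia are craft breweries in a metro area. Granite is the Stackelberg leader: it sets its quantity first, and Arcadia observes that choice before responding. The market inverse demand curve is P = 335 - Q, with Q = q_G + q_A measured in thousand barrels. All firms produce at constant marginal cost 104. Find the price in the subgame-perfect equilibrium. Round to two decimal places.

The follower Arcadia best-responds to any q_G: π_A = (335 - Q)q_A - 104q_A.
∂π_A/∂q_A = 231 - q_G - 2q_A = 0 gives the reaction function q_A = (231 - q_G)/2.
The leader anticipates this reaction. Substituting into P = 335 - Q gives P = 439/2 - (1/2)q_G, so π_G = (439/2 - (1/2)q_G)q_G - 104q_G.
Leader FOC: 231/2 - q_G = 0, so q_G = 231/2.
Then q_A = (231 - 231/2)/2 = 231/4.
Total output Q = 693/4, so price P = 335 - 693/4 = 647/4.

161.75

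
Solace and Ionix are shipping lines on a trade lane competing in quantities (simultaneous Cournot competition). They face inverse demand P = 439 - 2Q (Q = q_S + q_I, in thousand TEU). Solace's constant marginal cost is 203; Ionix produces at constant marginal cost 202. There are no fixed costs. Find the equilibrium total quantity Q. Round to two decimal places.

Solace's profit: π_S = (439 - 2Q)q_S - (203q_S). Setting ∂π_S/∂q_S = 0: 236 - 4q_S - 2(q_I) = 0.
Ionix's profit: π_I = (439 - 2Q)q_I - (202q_I). Setting ∂π_I/∂q_I = 0: 237 - 4q_I - 2(q_S) = 0.
So q_S = (236 - 2q_I)/4 and q_I = (237 - 2q_S)/4.
Solving the pair: q_S = 235/6, q_I = 119/3.
Total output Q = 235/6 + 119/3 = 473/6.

78.83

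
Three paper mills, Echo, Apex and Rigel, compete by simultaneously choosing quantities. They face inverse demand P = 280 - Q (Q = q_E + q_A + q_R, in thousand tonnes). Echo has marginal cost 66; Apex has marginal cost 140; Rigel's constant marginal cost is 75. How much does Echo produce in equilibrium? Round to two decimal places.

Echo's profit: π_E = (280 - Q)q_E - (66q_E). Setting ∂π_E/∂q_E = 0: 214 - 2q_E - (q_A + q_R) = 0.
Apex's first-order condition: 140 - 2q_A - (q_E + q_R) = 0.
Rigel's first-order condition: 205 - 2q_R - (q_E + q_A) = 0.
Adding the 3 conditions: 559 − 2Q − 2Q = 0, i.e. Q = 559/4.
Back-substituting: q_E = (214 − 559/4) = 297/4, q_A = (140 − 559/4) = 1/4, q_R = (205 − 559/4) = 261/4.

74.25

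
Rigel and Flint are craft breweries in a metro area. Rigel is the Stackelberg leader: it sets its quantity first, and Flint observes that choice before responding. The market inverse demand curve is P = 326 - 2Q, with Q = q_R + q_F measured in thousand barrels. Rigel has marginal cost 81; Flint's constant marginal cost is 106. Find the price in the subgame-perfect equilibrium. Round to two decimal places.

Solve by backward induction. Given q_R, the follower Flint maximises π_F = (326 - 2q_R - 2q_F)q_F - 106q_F.
Setting the follower's marginal profit to zero, 220 - 2q_R - 4q_F = 0, i.e. q_F = (220 - 2q_R)/4.
Rigel substitutes q_F(q_R) into its own profit: π_R = q_R(326 - 2q_R - (220 - 2q_R)/2) - 81q_R = (216 - q_R)q_R - 81q_R.
Maximising: ∂π_R/∂q_R = 135 - 2q_R = 0, giving q_R = 135/2.
Then q_F = (220 - 2·(135/2))/4 = 85/4.
Total output Q = 355/4, so price P = 326 - 2·(355/4) = 297/2.

148.50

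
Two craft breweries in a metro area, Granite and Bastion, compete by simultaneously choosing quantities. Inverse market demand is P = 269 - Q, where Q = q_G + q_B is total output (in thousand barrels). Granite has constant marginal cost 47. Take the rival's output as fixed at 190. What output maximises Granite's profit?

With the rival's output fixed at 190, Granite's profit is π_G = (269 - 190 - q_G)q_G - (47q_G) = (79 - q_G)q_G - (47q_G).
∂π_G/∂q_G = 32 - 2q_G = 0, so q_G = 16.

16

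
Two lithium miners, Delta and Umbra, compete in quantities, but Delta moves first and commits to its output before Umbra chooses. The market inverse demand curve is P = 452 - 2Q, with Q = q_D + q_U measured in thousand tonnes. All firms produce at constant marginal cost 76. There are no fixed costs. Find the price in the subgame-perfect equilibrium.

170

Solve by backward induction. Given q_D, the follower Umbra maximises π_U = (452 - 2q_D - 2q_U)q_U - 76q_U.
Setting the follower's marginal profit to zero, 376 - 2q_D - 4q_U = 0, i.e. q_U = (376 - 2q_D)/4.
The leader anticipates this reaction. Substituting into P = 452 - 2Q gives P = 264 - q_D, so π_D = (264 - q_D)q_D - 76q_D.
Leader FOC: 188 - 2q_D = 0, so q_D = 94.
Then q_U = (376 - 2·94)/4 = 47.
Total output Q = 141, so price P = 452 - 2·141 = 170.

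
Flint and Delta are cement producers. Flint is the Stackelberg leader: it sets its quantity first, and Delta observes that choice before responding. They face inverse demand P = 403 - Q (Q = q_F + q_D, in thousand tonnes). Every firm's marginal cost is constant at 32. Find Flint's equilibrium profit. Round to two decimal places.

17205.13

The follower Delta best-responds to any q_F: π_D = (403 - Q)q_D - 32q_D.
Setting the follower's marginal profit to zero, 371 - q_F - 2q_D = 0, i.e. q_D = (371 - q_F)/2.
The leader anticipates this reaction. Substituting into P = 403 - Q gives P = 435/2 - (1/2)q_F, so π_F = (435/2 - (1/2)q_F)q_F - 32q_F.
Maximising: ∂π_F/∂q_F = 371/2 - q_F = 0, giving q_F = 371/2.
Then q_D = (371 - 371/2)/2 = 371/4.
Price P = 403 - 1113/4 = 499/4.
Flint's profit: (499/4 - 32)·(371/2) = 17205.1250.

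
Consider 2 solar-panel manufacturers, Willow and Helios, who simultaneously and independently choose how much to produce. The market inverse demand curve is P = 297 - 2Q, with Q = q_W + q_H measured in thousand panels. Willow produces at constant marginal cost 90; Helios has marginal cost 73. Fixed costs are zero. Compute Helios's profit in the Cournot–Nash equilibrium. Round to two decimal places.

3226.72

Willow's profit: π_W = (297 - 2Q)q_W - (90q_W). Setting ∂π_W/∂q_W = 0: 207 - 4q_W - 2(q_H) = 0.
Helios's profit: π_H = (297 - 2Q)q_H - (73q_H). Setting ∂π_H/∂q_H = 0: 224 - 4q_H - 2(q_W) = 0.
Rearranging gives the reaction functions q_W = (207 - 2q_H)/4 and q_H = (224 - 2q_W)/4.
Substituting one into the other gives q_W = 95/3 and q_H = 241/6.
Price P = 297 - 2·(431/6) = 460/3.
Helios's profit: (460/3 - 73)·(241/6) = 3226.7222.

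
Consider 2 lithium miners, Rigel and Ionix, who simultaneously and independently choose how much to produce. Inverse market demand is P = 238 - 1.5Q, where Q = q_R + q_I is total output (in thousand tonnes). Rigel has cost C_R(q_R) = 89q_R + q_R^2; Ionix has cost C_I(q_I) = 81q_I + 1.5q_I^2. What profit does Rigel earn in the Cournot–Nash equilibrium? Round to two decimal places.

Rigel's profit: π_R = (238 - 1.5Q)q_R - (89q_R + q_R²). Setting ∂π_R/∂q_R = 0: 149 - 5q_R - (3/2)(q_I) = 0.
Ionix's first-order condition: 157 - 6q_I - (3/2)(q_R) = 0.
So q_R = (149 - (3/2)q_I)/5 and q_I = (157 - (3/2)q_R)/6.
Substituting one into the other gives q_R = 878/37 and q_I = 20.2342.
Price P = 238 - (3/2)·43.9640 = 172.0541.
Rigel's profit: 172.0541·(878/37) - 89·(878/37) - (878/37)² = 1407.7502.

1407.75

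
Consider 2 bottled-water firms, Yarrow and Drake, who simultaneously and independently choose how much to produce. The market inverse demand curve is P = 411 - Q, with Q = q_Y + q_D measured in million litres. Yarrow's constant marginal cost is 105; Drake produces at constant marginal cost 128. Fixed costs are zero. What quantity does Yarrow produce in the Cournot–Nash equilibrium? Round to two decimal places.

Yarrow's profit: π_Y = (411 - Q)q_Y - (105q_Y). Setting ∂π_Y/∂q_Y = 0: 306 - 2q_Y - (q_D) = 0.
Drake's first-order condition: 283 - 2q_D - (q_Y) = 0.
So q_Y = (306 - q_D)/2 and q_D = (283 - q_Y)/2.
Solving the pair: q_Y = 329/3, q_D = 260/3.

109.67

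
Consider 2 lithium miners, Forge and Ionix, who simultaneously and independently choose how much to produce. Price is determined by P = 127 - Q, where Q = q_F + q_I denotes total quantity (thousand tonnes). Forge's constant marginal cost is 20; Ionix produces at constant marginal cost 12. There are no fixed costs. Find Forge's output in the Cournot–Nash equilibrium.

33

Forge's profit: π_F = (127 - Q)q_F - (20q_F). Setting ∂π_F/∂q_F = 0: 107 - 2q_F - (q_I) = 0.
Ionix's profit: π_I = (127 - Q)q_I - (12q_I). Setting ∂π_I/∂q_I = 0: 115 - 2q_I - (q_F) = 0.
Rearranging gives the reaction functions q_F = (107 - q_I)/2 and q_I = (115 - q_F)/2.
Solving the pair: q_F = 33, q_I = 41.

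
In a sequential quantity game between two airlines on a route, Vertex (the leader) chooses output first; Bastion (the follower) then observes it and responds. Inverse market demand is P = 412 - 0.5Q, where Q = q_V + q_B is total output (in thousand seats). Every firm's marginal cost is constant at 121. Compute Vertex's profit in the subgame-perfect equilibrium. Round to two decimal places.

Solve by backward induction. Given q_V, the follower Bastion maximises π_B = (412 - (1/2)q_V - (1/2)q_B)q_B - 121q_B.
Follower FOC: 291 - (1/2)q_V - q_B = 0, so q_B(q_V) = (291 - (1/2)q_V).
The leader anticipates this reaction. Substituting into P = 412 - 0.5Q gives P = 533/2 - (1/4)q_V, so π_V = (533/2 - (1/4)q_V)q_V - 121q_V.
Maximising: ∂π_V/∂q_V = 291/2 - (1/2)q_V = 0, giving q_V = 291.
Then q_B = (291 - (1/2)·291) = 291/2.
Price P = 412 - (1/2)·(873/2) = 775/4.
Vertex's profit: (775/4 - 121)·291 = 21170.2500.

21170.25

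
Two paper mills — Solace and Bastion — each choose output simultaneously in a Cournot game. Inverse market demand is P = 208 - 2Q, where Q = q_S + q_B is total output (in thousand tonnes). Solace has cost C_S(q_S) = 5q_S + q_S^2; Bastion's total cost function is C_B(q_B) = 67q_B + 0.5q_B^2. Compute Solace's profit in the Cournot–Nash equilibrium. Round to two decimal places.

2384.42

Solace's profit: π_S = (208 - 2Q)q_S - (5q_S + q_S²). Setting ∂π_S/∂q_S = 0: 203 - 6q_S - 2(q_B) = 0.
Bastion's profit: π_B = (208 - 2Q)q_B - (67q_B + (1/2)q_B²). Setting ∂π_B/∂q_B = 0: 141 - 5q_B - 2(q_S) = 0.
Best responses: q_S = (203 - 2q_B)/6, q_B = (141 - 2q_S)/5.
Solving the pair: q_S = 733/26, q_B = 220/13.
Price P = 208 - 2·(1173/26) = 1531/13.
Solace's profit: (1531/13)·(733/26) - 5·(733/26) - (733/26)² = 2384.4186.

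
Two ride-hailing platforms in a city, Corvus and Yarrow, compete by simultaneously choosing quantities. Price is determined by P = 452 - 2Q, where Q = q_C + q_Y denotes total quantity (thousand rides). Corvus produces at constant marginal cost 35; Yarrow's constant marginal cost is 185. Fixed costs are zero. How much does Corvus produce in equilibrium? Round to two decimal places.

94.50

Corvus's profit: π_C = (452 - 2Q)q_C - (35q_C). Setting ∂π_C/∂q_C = 0: 417 - 4q_C - 2(q_Y) = 0.
Yarrow's profit: π_Y = (452 - 2Q)q_Y - (185q_Y). Setting ∂π_Y/∂q_Y = 0: 267 - 4q_Y - 2(q_C) = 0.
So q_C = (417 - 2q_Y)/4 and q_Y = (267 - 2q_C)/4.
Substituting one into the other gives q_C = 189/2 and q_Y = 39/2.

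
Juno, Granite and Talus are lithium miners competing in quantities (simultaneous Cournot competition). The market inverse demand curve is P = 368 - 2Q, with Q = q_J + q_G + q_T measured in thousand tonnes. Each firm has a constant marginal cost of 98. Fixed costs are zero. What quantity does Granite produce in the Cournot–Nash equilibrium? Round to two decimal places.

Each firm earns π_i = (368 - 2Q)q_i - 98q_i.
First-order condition (treating rivals' output as given): 270 - 4q_i - 2·Σ_{j≠i} q_j = 0.
By symmetry each firm produces the same amount; substituting Σ_{j≠i} q_j = 2q_i yields q_i = 270/8 = 135/4.

33.75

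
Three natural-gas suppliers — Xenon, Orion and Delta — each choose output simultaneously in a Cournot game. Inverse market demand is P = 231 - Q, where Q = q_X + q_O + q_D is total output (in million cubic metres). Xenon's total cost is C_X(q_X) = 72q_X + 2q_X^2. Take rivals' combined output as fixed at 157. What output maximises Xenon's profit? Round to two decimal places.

With rivals' combined output fixed at 157, Xenon's profit is π_X = (231 - 157 - q_X)q_X - (72q_X + 2q_X²) = (74 - q_X)q_X - (72q_X + 2q_X²).
∂π_X/∂q_X = 2 - 6q_X = 0, so q_X = 1/3.

0.33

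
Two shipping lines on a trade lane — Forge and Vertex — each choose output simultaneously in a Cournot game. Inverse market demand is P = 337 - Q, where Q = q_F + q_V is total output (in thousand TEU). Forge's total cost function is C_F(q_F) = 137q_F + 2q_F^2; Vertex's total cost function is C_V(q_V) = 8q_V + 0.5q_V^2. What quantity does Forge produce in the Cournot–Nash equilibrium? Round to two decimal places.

15.94

Forge's profit: π_F = (337 - Q)q_F - (137q_F + 2q_F²). Setting ∂π_F/∂q_F = 0: 200 - 6q_F - (q_V) = 0.
Vertex's first-order condition: 329 - 3q_V - (q_F) = 0.
So q_F = (200 - q_V)/6 and q_V = (329 - q_F)/3.
Substituting one into the other gives q_F = 271/17 and q_V = 1774/17.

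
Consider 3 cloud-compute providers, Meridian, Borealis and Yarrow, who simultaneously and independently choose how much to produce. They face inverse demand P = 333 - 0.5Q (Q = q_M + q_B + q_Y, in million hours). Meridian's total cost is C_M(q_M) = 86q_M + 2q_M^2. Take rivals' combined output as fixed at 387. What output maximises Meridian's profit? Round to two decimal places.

With rivals' combined output fixed at 387, Meridian's profit is π_M = (333 - (1/2)·387 - (1/2)q_M)q_M - (86q_M + 2q_M²) = (279/2 - (1/2)q_M)q_M - (86q_M + 2q_M²).
∂π_M/∂q_M = 107/2 - 5q_M = 0, so q_M = 107/10.

10.70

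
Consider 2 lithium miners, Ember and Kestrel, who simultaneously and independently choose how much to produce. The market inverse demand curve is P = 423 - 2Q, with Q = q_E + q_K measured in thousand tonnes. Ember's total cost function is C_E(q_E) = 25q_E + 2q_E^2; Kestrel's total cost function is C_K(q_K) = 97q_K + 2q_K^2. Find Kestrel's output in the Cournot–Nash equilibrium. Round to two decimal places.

30.20

Ember's profit: π_E = (423 - 2Q)q_E - (25q_E + 2q_E²). Setting ∂π_E/∂q_E = 0: 398 - 8q_E - 2(q_K) = 0.
Kestrel's first-order condition: 326 - 8q_K - 2(q_E) = 0.
Rearranging gives the reaction functions q_E = (398 - 2q_K)/8 and q_K = (326 - 2q_E)/8.
Substituting one into the other gives q_E = 211/5 and q_K = 151/5.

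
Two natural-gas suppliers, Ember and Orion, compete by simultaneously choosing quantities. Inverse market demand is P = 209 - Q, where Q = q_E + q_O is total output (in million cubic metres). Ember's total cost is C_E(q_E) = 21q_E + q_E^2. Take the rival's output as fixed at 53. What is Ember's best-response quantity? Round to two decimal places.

With the rival's output fixed at 53, Ember's profit is π_E = (209 - 53 - q_E)q_E - (21q_E + q_E²) = (156 - q_E)q_E - (21q_E + q_E²).
∂π_E/∂q_E = 135 - 4q_E = 0, so q_E = 135/4.

33.75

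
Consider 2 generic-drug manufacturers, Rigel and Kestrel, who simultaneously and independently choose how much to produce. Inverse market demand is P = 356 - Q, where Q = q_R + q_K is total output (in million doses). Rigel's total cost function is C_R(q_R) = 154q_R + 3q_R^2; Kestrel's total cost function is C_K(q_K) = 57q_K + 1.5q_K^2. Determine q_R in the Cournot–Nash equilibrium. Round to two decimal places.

Rigel's profit: π_R = (356 - Q)q_R - (154q_R + 3q_R²). Setting ∂π_R/∂q_R = 0: 202 - 8q_R - (q_K) = 0.
Kestrel's first-order condition: 299 - 5q_K - (q_R) = 0.
So q_R = (202 - q_K)/8 and q_K = (299 - q_R)/5.
Solving the pair: q_R = 237/13, q_K = 730/13.

18.23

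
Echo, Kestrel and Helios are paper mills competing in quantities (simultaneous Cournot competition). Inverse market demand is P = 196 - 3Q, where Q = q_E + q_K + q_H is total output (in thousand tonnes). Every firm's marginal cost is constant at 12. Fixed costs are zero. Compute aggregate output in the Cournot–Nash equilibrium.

46

Each firm earns π_i = (196 - 3Q)q_i - 12q_i.
Setting ∂π_i/∂q_i = 0 with rivals' quantities fixed: 184 - 6q_i - 3·Σ_{j≠i} q_j = 0.
By symmetry each firm produces the same amount; substituting Σ_{j≠i} q_j = 2q_i yields q_i = 184/12 = 46/3.
Total output Q = 46/3 + 46/3 + 46/3 = 46.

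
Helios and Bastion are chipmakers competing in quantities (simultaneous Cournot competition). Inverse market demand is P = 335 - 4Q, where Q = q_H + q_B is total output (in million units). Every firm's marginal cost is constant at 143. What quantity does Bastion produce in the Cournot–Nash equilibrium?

16

Each firm earns π_i = (335 - 4Q)q_i - 143q_i.
First-order condition (treating rivals' output as given): 192 - 8q_i - 4q_j = 0.
With identical firms every q_j equals q_i, so q_j = q_i and 192 = 12q_i, giving q_i = 16.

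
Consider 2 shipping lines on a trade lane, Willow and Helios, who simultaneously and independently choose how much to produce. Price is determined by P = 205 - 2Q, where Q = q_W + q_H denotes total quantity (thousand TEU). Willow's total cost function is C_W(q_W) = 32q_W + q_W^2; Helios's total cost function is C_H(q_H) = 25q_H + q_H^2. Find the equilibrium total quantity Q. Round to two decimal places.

44.13

Willow's profit: π_W = (205 - 2Q)q_W - (32q_W + q_W²). Setting ∂π_W/∂q_W = 0: 173 - 6q_W - 2(q_H) = 0.
Helios's first-order condition: 180 - 6q_H - 2(q_W) = 0.
So q_W = (173 - 2q_H)/6 and q_H = (180 - 2q_W)/6.
Substituting one into the other gives q_W = 339/16 and q_H = 367/16.
Total output Q = 339/16 + 367/16 = 353/8.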